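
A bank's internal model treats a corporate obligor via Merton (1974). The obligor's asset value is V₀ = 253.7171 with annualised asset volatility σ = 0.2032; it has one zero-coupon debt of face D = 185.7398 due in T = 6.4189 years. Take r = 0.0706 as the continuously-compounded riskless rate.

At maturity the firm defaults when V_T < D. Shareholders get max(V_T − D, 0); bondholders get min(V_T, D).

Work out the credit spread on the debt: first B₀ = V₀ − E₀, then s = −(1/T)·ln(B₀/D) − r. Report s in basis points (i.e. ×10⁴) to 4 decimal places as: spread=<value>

spread=35.1224

Equity is a call on the firm's assets struck at D = 185.7398:
d₁ = [ln(V₀/D) + (r + σ²/2)T] / (σ√T)
   = [ln(253.7171/185.7398) + (0.0706 + 0.5·0.2032²)·6.4189] / (0.2032·√6.4189)
   = [0.311873 + 0.585693] / 0.514818 = 1.743462
d₂ = d₁ − σ√T = 1.743462 − 0.514818 = 1.228644
N(d₁) = 0.959374,  N(d₂) = 0.890397,  e^(−rT) = 0.635607
E₀ = V₀·N(d₁) − D·e^(−rT)·N(d₂)
   = 253.7171·0.959374 − 185.7398·0.635607·0.890397 = 138.291325
B₀ = V₀ − E₀ = 253.7171 − 138.291325 = 115.425775
spread = −(1/T)·ln(B₀/D) − r = −(1/6.4189)·ln(115.425775/185.7398) − 0.0706 = 0.00351224
in basis points: 0.00351224 × 10⁴ = 35.1224 bp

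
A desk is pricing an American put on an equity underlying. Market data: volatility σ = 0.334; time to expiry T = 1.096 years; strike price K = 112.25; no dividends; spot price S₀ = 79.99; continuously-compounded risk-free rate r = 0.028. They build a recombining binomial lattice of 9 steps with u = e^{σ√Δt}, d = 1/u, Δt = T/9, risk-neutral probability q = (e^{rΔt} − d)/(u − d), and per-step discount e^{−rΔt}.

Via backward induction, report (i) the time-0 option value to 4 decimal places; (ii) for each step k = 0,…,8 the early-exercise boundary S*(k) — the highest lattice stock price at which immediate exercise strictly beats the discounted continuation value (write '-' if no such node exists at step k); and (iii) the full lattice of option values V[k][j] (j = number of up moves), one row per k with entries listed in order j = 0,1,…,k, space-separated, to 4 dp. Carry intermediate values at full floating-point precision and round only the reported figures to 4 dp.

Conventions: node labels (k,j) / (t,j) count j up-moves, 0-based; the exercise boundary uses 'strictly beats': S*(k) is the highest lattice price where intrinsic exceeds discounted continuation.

price = 33.3927
boundary = - 71.1896 63.3574 71.1896 63.3574 71.1896 79.9900 89.8783 79.9900
tree:
33.3927
41.0604 25.5024
48.8926 32.9074 17.8348
55.8631 41.0604 24.4994 10.8980
62.0667 48.8926 32.4084 16.2908 5.2601
67.5878 55.8631 41.0604 23.4681 8.7998 1.5462
72.5015 62.0667 48.8926 32.2600 14.3166 3.0156 0.0000
76.8746 67.5878 55.8631 41.0604 22.3717 5.8815 0.0000 0.0000
80.7665 72.5015 62.0667 48.8926 32.2600 11.4708 0.0000 0.0000 0.0000
84.2303 76.8746 67.5878 55.8631 41.0604 22.3717 0.0000 0.0000 0.0000 0.0000

params: Δt=0.12178 u=1.12362 d=0.88998 q=0.48551 e^(-rΔt)=0.99660
t_9 payoffs: 84.2303 76.8746 67.5878 55.8631 41.0604 22.3717 0.0000 0.0000 0.0000 0.0000
t_8: node(8,0) S=31.4835 payoff=80.7665 vs cont=80.3844 → 80.7665 [stop]  node(8,1) S=39.7485 payoff=72.5015 vs cont=72.1194 → 72.5015 [stop]  node(8,2) S=50.1833 payoff=62.0667 vs cont=61.6846 → 62.0667 [stop]  node(8,3) S=63.3574 payoff=48.8926 vs cont=48.5105 → 48.8926 [stop]  node(8,4) S=79.9900 payoff=32.2600 vs cont=31.8779 → 32.2600 [stop]  node(8,5) S=100.9890 payoff=11.2610 vs cont=11.4708 → 11.4708 [wait]  node(8,6) S=127.5006 payoff=0.0000 vs cont=0.0000 → 0.0000 [wait]  node(8,7) S=160.9721 payoff=0.0000 vs cont=0.0000 → 0.0000 [wait]  node(8,8) S=203.2305 payoff=0.0000 vs cont=0.0000 → 0.0000 [wait]  ⇒ S*(8)=79.9900
t_7: node(7,0) S=35.3754 payoff=76.8746 vs cont=76.4925 → 76.8746 [stop]  node(7,1) S=44.6622 payoff=67.5878 vs cont=67.2057 → 67.5878 [stop]  node(7,2) S=56.3869 payoff=55.8631 vs cont=55.4810 → 55.8631 [stop]  node(7,3) S=71.1896 payoff=41.0604 vs cont=40.6783 → 41.0604 [stop]  node(7,4) S=89.8783 payoff=22.3717 vs cont=22.0911 → 22.3717 [stop]  node(7,5) S=113.4732 payoff=0.0000 vs cont=5.8815 → 5.8815 [wait]  node(7,6) S=143.2621 payoff=0.0000 vs cont=0.0000 → 0.0000 [wait]  node(7,7) S=180.8713 payoff=0.0000 vs cont=0.0000 → 0.0000 [wait]  ⇒ S*(7)=89.8783
t_6: node(6,0) S=39.7485 payoff=72.5015 vs cont=72.1194 → 72.5015 [stop]  node(6,1) S=50.1833 payoff=62.0667 vs cont=61.6846 → 62.0667 [stop]  node(6,2) S=63.3574 payoff=48.8926 vs cont=48.5105 → 48.8926 [stop]  node(6,3) S=79.9900 payoff=32.2600 vs cont=31.8779 → 32.2600 [stop]  node(6,4) S=100.9890 payoff=11.2610 vs cont=14.3166 → 14.3166 [wait]  node(6,5) S=127.5006 payoff=0.0000 vs cont=3.0156 → 3.0156 [wait]  node(6,6) S=160.9721 payoff=0.0000 vs cont=0.0000 → 0.0000 [wait]  ⇒ S*(6)=79.9900
t_5: node(5,0) S=44.6622 payoff=67.5878 vs cont=67.2057 → 67.5878 [stop]  node(5,1) S=56.3869 payoff=55.8631 vs cont=55.4810 → 55.8631 [stop]  node(5,2) S=71.1896 payoff=41.0604 vs cont=40.6783 → 41.0604 [stop]  node(5,3) S=89.8783 payoff=22.3717 vs cont=23.4681 → 23.4681 [wait]  node(5,4) S=113.4732 payoff=0.0000 vs cont=8.7998 → 8.7998 [wait]  node(5,5) S=143.2621 payoff=0.0000 vs cont=1.5462 → 1.5462 [wait]  ⇒ S*(5)=71.1896
t_4: node(4,0) S=50.1833 payoff=62.0667 vs cont=61.6846 → 62.0667 [stop]  node(4,1) S=63.3574 payoff=48.8926 vs cont=48.5105 → 48.8926 [stop]  node(4,2) S=79.9900 payoff=32.2600 vs cont=32.4084 → 32.4084 [wait]  node(4,3) S=100.9890 payoff=11.2610 vs cont=16.2908 → 16.2908 [wait]  node(4,4) S=127.5006 payoff=0.0000 vs cont=5.2601 → 5.2601 [wait]  ⇒ S*(4)=63.3574
t_3: node(3,0) S=56.3869 payoff=55.8631 vs cont=55.4810 → 55.8631 [stop]  node(3,1) S=71.1896 payoff=41.0604 vs cont=40.7501 → 41.0604 [stop]  node(3,2) S=89.8783 payoff=22.3717 vs cont=24.4994 → 24.4994 [wait]  node(3,3) S=113.4732 payoff=0.0000 vs cont=10.8980 → 10.8980 [wait]  ⇒ S*(3)=71.1896
t_2: node(2,0) S=63.3574 payoff=48.8926 vs cont=48.5105 → 48.8926 [stop]  node(2,1) S=79.9900 payoff=32.2600 vs cont=32.9074 → 32.9074 [wait]  node(2,2) S=100.9890 payoff=11.2610 vs cont=17.8348 → 17.8348 [wait]  ⇒ S*(2)=63.3574
t_1: node(1,0) S=71.1896 payoff=41.0604 vs cont=40.9916 → 41.0604 [stop]  node(1,1) S=89.8783 payoff=22.3717 vs cont=25.5024 → 25.5024 [wait]  ⇒ S*(1)=71.1896
t_0: node(0,0) S=79.9900 payoff=32.2600 vs cont=33.3927 → 33.3927 [wait]  ⇒ S*(0)=-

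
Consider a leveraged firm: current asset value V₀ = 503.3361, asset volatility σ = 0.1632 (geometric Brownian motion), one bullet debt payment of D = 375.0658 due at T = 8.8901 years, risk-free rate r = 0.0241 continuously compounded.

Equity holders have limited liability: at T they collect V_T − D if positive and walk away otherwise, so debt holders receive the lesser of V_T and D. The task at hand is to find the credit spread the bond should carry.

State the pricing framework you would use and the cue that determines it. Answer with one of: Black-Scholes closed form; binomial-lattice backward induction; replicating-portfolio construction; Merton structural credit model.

framework: Merton structural credit model

Key observation: the question is about default risk generated by asset-value dynamics against a debt face of 375.0658 — the structural framework prices exactly that.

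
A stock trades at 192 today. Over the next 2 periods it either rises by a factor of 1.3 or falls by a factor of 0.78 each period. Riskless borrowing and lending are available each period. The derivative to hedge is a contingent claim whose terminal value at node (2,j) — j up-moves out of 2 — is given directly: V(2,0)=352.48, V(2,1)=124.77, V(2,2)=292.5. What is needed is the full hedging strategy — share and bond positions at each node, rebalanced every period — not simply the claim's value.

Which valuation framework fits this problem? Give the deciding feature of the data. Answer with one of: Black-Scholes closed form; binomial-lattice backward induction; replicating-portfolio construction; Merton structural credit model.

framework: replicating-portfolio construction

Key observation: what is demanded is not a single number but the (Δ, B) position at each node of the 1.3/0.78 tree starting at 192; constructing those positions is the replicating-portfolio method.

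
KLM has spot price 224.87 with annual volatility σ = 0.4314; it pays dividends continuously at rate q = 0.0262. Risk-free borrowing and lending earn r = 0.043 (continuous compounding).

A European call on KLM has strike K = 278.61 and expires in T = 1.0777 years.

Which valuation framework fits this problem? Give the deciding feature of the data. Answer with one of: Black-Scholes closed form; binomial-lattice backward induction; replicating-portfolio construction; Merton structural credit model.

framework: Black-Scholes closed form

Key observation: a European-exercise option on KLM struck at 278.61 — a GBM underlying with constant parameters — admits an analytic price: the data contain no early exercise, no discrete tree, no debt structure.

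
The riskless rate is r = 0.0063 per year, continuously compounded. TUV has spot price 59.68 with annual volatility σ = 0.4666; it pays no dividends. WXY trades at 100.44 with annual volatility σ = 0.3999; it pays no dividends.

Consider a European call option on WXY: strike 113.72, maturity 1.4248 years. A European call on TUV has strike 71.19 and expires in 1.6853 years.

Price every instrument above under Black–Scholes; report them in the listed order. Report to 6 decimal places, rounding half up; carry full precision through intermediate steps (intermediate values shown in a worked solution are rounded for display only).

[WXY call K=113.72]
σ√T = 0.3999·√1.4248 = 0.477341
d₁ = (ln(S/K) + (r+σ²/2)T) / (σ√T) = (ln(100.44/113.72) + (0.0063+0.3999²/2)·1.4248) / 0.477341 = (-0.124179 + 0.122903) / 0.477341 = -0.002672
d₂ = d₁ − σ√T = -0.002672 − 0.477341 = -0.480013
e^{−rT} = 0.991064
N(d₁) = 0.498934,  N(d₂) = 0.315609
price = S·N(d₁) − K·e^{−rT}·N(d₂) = 50.112930 − 35.570352 = 14.542578
[TUV call K=71.19]
σ√T = 0.4666·√1.6853 = 0.605736
d₁ = (ln(S/K) + (r+σ²/2)T) / (σ√T) = (ln(59.68/71.19) + (0.0063+0.4666²/2)·1.6853) / 0.605736 = (-0.176355 + 0.194075) / 0.605736 = 0.029254
d₂ = d₁ − σ√T = 0.029254 − 0.605736 = -0.576482
e^{−rT} = 0.989439
N(d₁) = 0.511669,  N(d₂) = 0.282145
price = S·N(d₁) − K·e^{−rT}·N(d₂) = 30.536398 − 19.873745 = 10.662653

price(WXY call K=113.72) = 14.542578
price(TUV call K=71.19) = 10.662653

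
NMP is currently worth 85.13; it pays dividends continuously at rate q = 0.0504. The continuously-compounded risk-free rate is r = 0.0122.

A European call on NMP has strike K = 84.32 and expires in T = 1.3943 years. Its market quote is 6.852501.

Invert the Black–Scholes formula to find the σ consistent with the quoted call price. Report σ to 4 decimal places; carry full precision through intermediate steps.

sigma = 0.2233

At σ = 0.2233 the Black–Scholes value reproduces the quote:
σ√T = 0.2233·√1.3943 = 0.263674
d₁ = (ln(S/K) + (r−q+σ²/2)T) / (σ√T) = (ln(85.13/84.32) + (0.0122−0.0504+0.2233²/2)·1.3943) / 0.263674 = (0.009560 − 0.018500) / 0.263674 = -0.033905
d₂ = d₁ − σ√T = -0.033905 − 0.263674 = -0.297579
e^{−rT} = 0.983133
e^{−qT} = 0.932140
N(d₁) = 0.486476,  N(d₂) = 0.383012
V = S·e^{−qT}·N(d₁) − K·e^{−rT}·N(d₂) = 38.603377 − 31.750876 = 6.852501 (the quoted price), and the Black–Scholes price is strictly increasing in σ, so σ is unique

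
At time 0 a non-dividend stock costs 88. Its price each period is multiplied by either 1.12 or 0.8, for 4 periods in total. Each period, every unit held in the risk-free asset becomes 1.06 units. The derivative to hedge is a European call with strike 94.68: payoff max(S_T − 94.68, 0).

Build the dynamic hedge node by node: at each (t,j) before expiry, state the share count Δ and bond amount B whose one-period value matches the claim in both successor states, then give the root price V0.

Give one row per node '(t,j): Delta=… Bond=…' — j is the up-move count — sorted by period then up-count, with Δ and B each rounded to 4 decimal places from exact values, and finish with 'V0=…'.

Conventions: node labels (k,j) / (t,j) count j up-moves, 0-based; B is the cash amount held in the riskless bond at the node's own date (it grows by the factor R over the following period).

(0,0): Delta=0.6795 Bond=-43.3340
(1,0): Delta=0.1102 Bond=-5.8573
(1,1): Delta=0.7733 Bond=-55.1826
(2,0): Delta=0.0000 Bond=0.0000
(2,1): Delta=0.1284 Bond=-7.6415
(2,2): Delta=0.8797 Bond=-70.2286
(3,0): Delta=0.0000 Bond=0.0000
(3,1): Delta=0.0000 Bond=0.0000
(3,2): Delta=0.1496 Bond=-9.9692
(3,3): Delta=1.0000 Bond=-89.3208
V0=16.4631

The replicating-portfolio and risk-neutral prices coincide; use p* = (1.06−0.8)/(1.12−0.8) = 0.8125 for the latter.
At maturity the claim pays: V(4,0)=0.0000, V(4,1)=0.0000, V(4,2)=0.0000, V(4,3)=4.2269, V(4,4)=43.7897
  t=3,j=0: stock 45.0560 → up 50.4627 (V=0.0000), down 36.0448 (V=0.0000). Price 0.0000; hedge Δ=0.0000, bond B=0.0000.
  t=3,j=1: stock 63.0784 → up 70.6478 (V=0.0000), down 50.4627 (V=0.0000). Price 0.0000; hedge Δ=0.0000, bond B=0.0000.
  t=3,j=2: stock 88.3098 → up 98.9069 (V=4.2269), down 70.6478 (V=0.0000). Price 3.2400; hedge Δ=0.1496, bond B=-9.9692.
  t=3,j=3: stock 123.6337 → up 138.4697 (V=43.7897), down 98.9069 (V=4.2269). Price 34.3129; hedge Δ=1.0000, bond B=-89.3208.
  t=2,j=0: stock 56.3200 → up 63.0784 (V=0.0000), down 45.0560 (V=0.0000). Price 0.0000; hedge Δ=0.0000, bond B=0.0000.
  t=2,j=1: stock 78.8480 → up 88.3098 (V=3.2400), down 63.0784 (V=0.0000). Price 2.4835; hedge Δ=0.1284, bond B=-7.6415.
  t=2,j=2: stock 110.3872 → up 123.6337 (V=34.3129), down 88.3098 (V=3.2400). Price 26.8743; hedge Δ=0.8797, bond B=-70.2286.
  t=1,j=0: stock 70.4000 → up 78.8480 (V=2.4835), down 56.3200 (V=0.0000). Price 1.9036; hedge Δ=0.1102, bond B=-5.8573.
  t=1,j=1: stock 98.5600 → up 110.3872 (V=26.8743), down 78.8480 (V=2.4835). Price 21.0387; hedge Δ=0.7733, bond B=-55.1826.
  t=0,j=0: stock 88.0000 → up 98.5600 (V=21.0387), down 70.4000 (V=1.9036). Price 16.4631; hedge Δ=0.6795, bond B=-43.3340.
Sanity check at the root: Δ(0,0)·S0 + B(0,0) reproduces V0 = 16.4631.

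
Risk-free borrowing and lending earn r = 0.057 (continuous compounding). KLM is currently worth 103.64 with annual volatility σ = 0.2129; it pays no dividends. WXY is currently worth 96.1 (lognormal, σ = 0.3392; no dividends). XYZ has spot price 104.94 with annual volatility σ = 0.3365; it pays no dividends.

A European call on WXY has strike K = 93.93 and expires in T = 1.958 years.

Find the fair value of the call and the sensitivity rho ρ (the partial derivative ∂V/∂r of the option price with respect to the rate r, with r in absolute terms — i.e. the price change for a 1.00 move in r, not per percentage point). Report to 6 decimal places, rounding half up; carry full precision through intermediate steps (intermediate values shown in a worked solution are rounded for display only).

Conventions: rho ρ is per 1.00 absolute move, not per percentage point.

price = 23.597646
ρ = 85.260141

σ√T = 0.3392·√1.958 = 0.474638
d₁ = (ln(S/K) + (r+σ²/2)T) / (σ√T) = (ln(96.1/93.93) + (0.057+0.3392²/2)·1.958) / 0.474638 = (0.022839 + 0.224246) / 0.474638 = 0.520578
d₂ = d₁ − σ√T = 0.520578 − 0.474638 = 0.045940
e^{−rT} = 0.894397
N(d₁) = 0.698670,  N(d₂) = 0.518321
Call price V = S·N(d₁) − K·e^{−rT}·N(d₂) = 67.142151 − 43.544505 = 23.597646
ρ = K·T·e^{−rT}·N(d₂) = 85.260141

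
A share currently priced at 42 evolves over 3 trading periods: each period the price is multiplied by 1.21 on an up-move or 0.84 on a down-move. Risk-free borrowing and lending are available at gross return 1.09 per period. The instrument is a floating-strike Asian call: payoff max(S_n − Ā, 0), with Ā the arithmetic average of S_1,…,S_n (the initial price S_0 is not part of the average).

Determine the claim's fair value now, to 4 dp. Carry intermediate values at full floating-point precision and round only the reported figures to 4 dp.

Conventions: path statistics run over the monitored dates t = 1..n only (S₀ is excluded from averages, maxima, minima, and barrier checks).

price = 4.3615

No-arbitrage gives p* = (R−d)/(u−d) = 0.6757: enumerate every path, weight its payoff by its p*-probability, and discount by R^3.
Enumerate all 2^3 = 8 price paths (U = up ×1.21, D = down ×0.84); each path with k up-moves has probability p*^k·(1−p*)^(3−k).
DDD: Ā=29.9363, payoff=0.0000, prob=0.034114
UDD: Ā=43.1225, payoff=0.0000, prob=0.071072
DUD: Ā=37.9425, payoff=0.0000, prob=0.071072
UUD: Ā=54.6552, payoff=0.0000, prob=0.148066
DDU: Ā=33.5913, payoff=2.2673, prob=0.071072
UDU: Ā=48.3874, payoff=3.2660, prob=0.148066
DUU: Ā=43.2074, payoff=8.4460, prob=0.148066
UUU: Ā=62.2393, payoff=12.1663, prob=0.308471
Price = Σ prob·payoff / R^3 = 5.648262 / 1.295029 = 4.3615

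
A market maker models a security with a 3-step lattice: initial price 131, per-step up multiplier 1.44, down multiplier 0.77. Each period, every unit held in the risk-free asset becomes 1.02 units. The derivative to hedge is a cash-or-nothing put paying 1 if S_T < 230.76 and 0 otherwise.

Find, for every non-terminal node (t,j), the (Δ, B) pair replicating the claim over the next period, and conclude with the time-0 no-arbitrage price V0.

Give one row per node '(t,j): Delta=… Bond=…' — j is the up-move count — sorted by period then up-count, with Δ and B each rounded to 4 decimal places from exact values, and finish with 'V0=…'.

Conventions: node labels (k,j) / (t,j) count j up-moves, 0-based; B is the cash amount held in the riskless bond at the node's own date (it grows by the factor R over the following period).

(0,0): Delta=-0.0015 Bond=1.0931
(1,0): Delta=0.0000 Bond=0.9612
(1,1): Delta=-0.0029 Bond=1.3733
(2,0): Delta=0.0000 Bond=0.9804
(2,1): Delta=0.0000 Bond=0.9804
(2,2): Delta=-0.0055 Bond=2.1071
V0=0.8934

Since d<R<u, set p* = (R−d)/(u−d) = 0.3731; price each node as the discounted p*-expectation of its children.
Payoffs at expiry: V(3,0)=1.0000, V(3,1)=1.0000, V(3,2)=1.0000, V(3,3)=0.0000
(2,0): S=77.6699. Δ = (V_up−V_dn)/(S_up−S_dn) = (1.0000−1.0000)/(111.8447−59.8058) = 0.0000. V = [p*·1.0000 + (1−p*)·1.0000]/1.02 = 0.9804. B = V − Δ·S = 0.9804.
(2,1): S=145.2528. Δ = (V_up−V_dn)/(S_up−S_dn) = (1.0000−1.0000)/(209.1640−111.8447) = 0.0000. V = [p*·1.0000 + (1−p*)·1.0000]/1.02 = 0.9804. B = V − Δ·S = 0.9804.
(2,2): S=271.6416. Δ = (V_up−V_dn)/(S_up−S_dn) = (0.0000−1.0000)/(391.1639−209.1640) = -0.0055. V = [p*·0.0000 + (1−p*)·1.0000]/1.02 = 0.6146. B = V − Δ·S = 2.1071.
(1,0): S=100.8700. Δ = (V_up−V_dn)/(S_up−S_dn) = (0.9804−0.9804)/(145.2528−77.6699) = 0.0000. V = [p*·0.9804 + (1−p*)·0.9804]/1.02 = 0.9612. B = V − Δ·S = 0.9612.
(1,1): S=188.6400. Δ = (V_up−V_dn)/(S_up−S_dn) = (0.6146−0.9804)/(271.6416−145.2528) = -0.0029. V = [p*·0.6146 + (1−p*)·0.9804]/1.02 = 0.8273. B = V − Δ·S = 1.3733.
(0,0): S=131.0000. Δ = (V_up−V_dn)/(S_up−S_dn) = (0.8273−0.9612)/(188.6400−100.8700) = -0.0015. V = [p*·0.8273 + (1−p*)·0.9612]/1.02 = 0.8934. B = V − Δ·S = 1.0931.
Verification: the root portfolio costs Δ(0,0)·S0 + B(0,0) = 0.8934, matching V0.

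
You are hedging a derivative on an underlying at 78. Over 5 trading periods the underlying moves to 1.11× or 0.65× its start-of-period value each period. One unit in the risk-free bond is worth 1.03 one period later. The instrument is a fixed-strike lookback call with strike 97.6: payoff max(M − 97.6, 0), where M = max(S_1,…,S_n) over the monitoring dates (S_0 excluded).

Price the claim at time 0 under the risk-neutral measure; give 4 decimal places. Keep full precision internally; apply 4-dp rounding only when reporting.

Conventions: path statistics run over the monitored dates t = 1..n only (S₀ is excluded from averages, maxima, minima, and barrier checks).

price = 13.4493

Risk-neutral up-probability p* = (R−d)/(u−d) = (1.03−0.65)/(1.11−0.65) = 0.8261; the claim prices as the p*-weighted sum of path payoffs discounted by R^5.
Enumerate all 2^5 = 32 price paths (U = up ×1.11, D = down ×0.65); each path with k up-moves has probability p*^k·(1−p*)^(5−k).
DDDDD: M=50.7000, payoff=0.0000, prob=0.000159
UDDDD: M=86.5800, payoff=0.0000, prob=0.000756
DUDDD: M=56.2770, payoff=0.0000, prob=0.000756
UUDDD: M=96.1038, payoff=0.0000, prob=0.003590
DDUDD: M=50.7000, payoff=0.0000, prob=0.000756
UDUDD: M=86.5800, payoff=0.0000, prob=0.003590
DUUDD: M=62.4675, payoff=0.0000, prob=0.003590
UUUDD: M=106.6752, payoff=9.0752, prob=0.017051
DDDUD: M=50.7000, payoff=0.0000, prob=0.000756
UDDUD: M=86.5800, payoff=0.0000, prob=0.003590
DUDUD: M=56.2770, payoff=0.0000, prob=0.003590
UUDUD: M=96.1038, payoff=0.0000, prob=0.017051
DDUUD: M=50.7000, payoff=0.0000, prob=0.003590
UDUUD: M=86.5800, payoff=0.0000, prob=0.017051
DUUUD: M=69.3389, payoff=0.0000, prob=0.017051
UUUUD: M=118.4095, payoff=20.8095, prob=0.080991
DDDDU: M=50.7000, payoff=0.0000, prob=0.000756
UDDDU: M=86.5800, payoff=0.0000, prob=0.003590
DUDDU: M=56.2770, payoff=0.0000, prob=0.003590
UUDDU: M=96.1038, payoff=0.0000, prob=0.017051
DDUDU: M=50.7000, payoff=0.0000, prob=0.003590
UDUDU: M=86.5800, payoff=0.0000, prob=0.017051
DUUDU: M=62.4675, payoff=0.0000, prob=0.017051
UUUDU: M=106.6752, payoff=9.0752, prob=0.080991
DDDUU: M=50.7000, payoff=0.0000, prob=0.003590
UDDUU: M=86.5800, payoff=0.0000, prob=0.017051
DUDUU: M=56.2770, payoff=0.0000, prob=0.017051
UUDUU: M=96.1038, payoff=0.0000, prob=0.080991
DDUUU: M=50.7000, payoff=0.0000, prob=0.017051
UDUUU: M=86.5800, payoff=0.0000, prob=0.080991
DUUUU: M=76.9662, payoff=0.0000, prob=0.080991
UUUUU: M=131.4345, payoff=33.8345, prob=0.384706
Price = Σ prob·payoff / R^5 = 15.591468 / 1.159274 = 13.4493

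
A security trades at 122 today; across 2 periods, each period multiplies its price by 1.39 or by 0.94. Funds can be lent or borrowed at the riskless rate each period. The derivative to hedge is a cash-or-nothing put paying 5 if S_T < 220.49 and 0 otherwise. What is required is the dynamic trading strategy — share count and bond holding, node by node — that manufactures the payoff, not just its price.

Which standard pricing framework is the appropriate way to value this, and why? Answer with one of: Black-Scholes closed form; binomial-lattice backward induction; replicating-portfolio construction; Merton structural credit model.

Key observation: the task asks for the hedge itself — share and bond holdings at every node of the 2-period tree on spot 122 with factors 1.39/0.94 — which is exactly what the replicating-portfolio construction produces.

framework: replicating-portfolio construction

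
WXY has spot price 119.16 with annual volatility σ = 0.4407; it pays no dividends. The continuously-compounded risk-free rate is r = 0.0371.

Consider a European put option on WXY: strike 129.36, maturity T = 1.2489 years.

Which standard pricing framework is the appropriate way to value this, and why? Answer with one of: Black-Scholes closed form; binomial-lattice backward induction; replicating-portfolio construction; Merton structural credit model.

Key observation: the instrument is a plain European put (strike 129.36) on a lognormal asset; the exact continuous-time formula applies directly.

framework: Black-Scholes closed form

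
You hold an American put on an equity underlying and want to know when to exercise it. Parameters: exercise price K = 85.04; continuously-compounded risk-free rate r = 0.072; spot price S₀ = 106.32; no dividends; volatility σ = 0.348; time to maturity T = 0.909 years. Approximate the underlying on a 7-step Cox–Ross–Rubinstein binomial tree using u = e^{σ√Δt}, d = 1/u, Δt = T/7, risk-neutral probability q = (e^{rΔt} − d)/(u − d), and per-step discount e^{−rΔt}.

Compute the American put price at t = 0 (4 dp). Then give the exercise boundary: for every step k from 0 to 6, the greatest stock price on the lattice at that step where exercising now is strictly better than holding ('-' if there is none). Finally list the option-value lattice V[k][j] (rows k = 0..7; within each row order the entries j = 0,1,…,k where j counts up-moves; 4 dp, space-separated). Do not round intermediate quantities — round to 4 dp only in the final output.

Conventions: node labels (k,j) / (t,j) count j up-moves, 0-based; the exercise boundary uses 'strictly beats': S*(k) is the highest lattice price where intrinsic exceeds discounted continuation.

Δt=0.12986  u=1.13361  d=0.88214  q=0.50605  discount=0.99069
step 7 (expiry): payoffs max(K−S,0) = 40.8445 28.2459 12.0560 0.0000 0.0000 0.0000 0.0000 0.0000
step 6: (k=6,j=0): S=50.1004, K−S=34.9396, hold=34.1483 ⇒ V=34.9396 exercise | (k=6,j=1): S=64.3822, K−S=20.6578, hold=19.8664 ⇒ V=20.6578 exercise | (k=6,j=2): S=82.7352, K−S=2.3048, hold=5.8997 ⇒ V=5.8997 continue | (k=6,j=3): S=106.3200, K−S=0.0000, hold=0.0000 ⇒ V=0.0000 continue | (k=6,j=4): S=136.6280, K−S=0.0000, hold=0.0000 ⇒ V=0.0000 continue | (k=6,j=5): S=175.5757, K−S=0.0000, hold=0.0000 ⇒ V=0.0000 continue | (k=6,j=6): S=225.6260, K−S=0.0000, hold=0.0000 ⇒ V=0.0000 continue  boundary S*=64.3822
step 5: (k=5,j=0): S=56.7941, K−S=28.2459, hold=27.4545 ⇒ V=28.2459 exercise | (k=5,j=1): S=72.9840, K−S=12.0560, hold=13.0668 ⇒ V=13.0668 continue | (k=5,j=2): S=93.7892, K−S=0.0000, hold=2.8871 ⇒ V=2.8871 continue | (k=5,j=3): S=120.5251, K−S=0.0000, hold=0.0000 ⇒ V=0.0000 continue | (k=5,j=4): S=154.8824, K−S=0.0000, hold=0.0000 ⇒ V=0.0000 continue | (k=5,j=5): S=199.0338, K−S=0.0000, hold=0.0000 ⇒ V=0.0000 continue  boundary S*=56.7941
step 4: (k=4,j=0): S=64.3822, K−S=20.6578, hold=20.3732 ⇒ V=20.6578 exercise | (k=4,j=1): S=82.7352, K−S=2.3048, hold=7.8417 ⇒ V=7.8417 continue | (k=4,j=2): S=106.3200, K−S=0.0000, hold=1.4128 ⇒ V=1.4128 continue | (k=4,j=3): S=136.6280, K−S=0.0000, hold=0.0000 ⇒ V=0.0000 continue | (k=4,j=4): S=175.5757, K−S=0.0000, hold=0.0000 ⇒ V=0.0000 continue  boundary S*=64.3822
step 3: (k=3,j=0): S=72.9840, K−S=12.0560, hold=14.0404 ⇒ V=14.0404 continue | (k=3,j=1): S=93.7892, K−S=0.0000, hold=4.5457 ⇒ V=4.5457 continue | (k=3,j=2): S=120.5251, K−S=0.0000, hold=0.6914 ⇒ V=0.6914 continue | (k=3,j=3): S=154.8824, K−S=0.0000, hold=0.0000 ⇒ V=0.0000 continue  boundary S*=-
step 2: (k=2,j=0): S=82.7352, K−S=2.3048, hold=9.1497 ⇒ V=9.1497 continue | (k=2,j=1): S=106.3200, K−S=0.0000, hold=2.5711 ⇒ V=2.5711 continue | (k=2,j=2): S=136.6280, K−S=0.0000, hold=0.3383 ⇒ V=0.3383 continue  boundary S*=-
step 1: (k=1,j=0): S=93.7892, K−S=0.0000, hold=5.7665 ⇒ V=5.7665 continue | (k=1,j=1): S=120.5251, K−S=0.0000, hold=1.4278 ⇒ V=1.4278 continue  boundary S*=-
step 0: (k=0,j=0): S=106.3200, K−S=0.0000, hold=3.5377 ⇒ V=3.5377 continue  boundary S*=-

price = 3.5377
boundary = - - - - 64.3822 56.7941 64.3822
tree:
3.5377
5.7665 1.4278
9.1497 2.5711 0.3383
14.0404 4.5457 0.6914 0.0000
20.6578 7.8417 1.4128 0.0000 0.0000
28.2459 13.0668 2.8871 0.0000 0.0000 0.0000
34.9396 20.6578 5.8997 0.0000 0.0000 0.0000 0.0000
40.8445 28.2459 12.0560 0.0000 0.0000 0.0000 0.0000 0.0000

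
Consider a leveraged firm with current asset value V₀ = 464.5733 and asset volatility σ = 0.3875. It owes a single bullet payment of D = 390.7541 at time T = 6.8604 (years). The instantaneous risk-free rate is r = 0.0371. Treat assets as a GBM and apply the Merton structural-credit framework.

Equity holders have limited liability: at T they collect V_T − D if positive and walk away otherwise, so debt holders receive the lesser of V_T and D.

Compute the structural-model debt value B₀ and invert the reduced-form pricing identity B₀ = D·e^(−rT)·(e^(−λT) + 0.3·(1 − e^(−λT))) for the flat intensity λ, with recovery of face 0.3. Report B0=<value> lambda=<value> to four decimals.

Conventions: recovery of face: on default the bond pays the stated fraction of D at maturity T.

With assets at 464.5733 and a single debt payment of 390.7541 at 6.8604 years:
d₁ = [ln(V₀/D) + (r + σ²/2)T] / (σ√T)
   = [ln(464.5733/390.7541) + (0.0371 + 0.5·0.3875²)·6.8604] / (0.3875·√6.8604)
   = [0.173041 + 0.769587] / 1.014954 = 0.928739
d₂ = d₁ − σ√T = 0.928739 − 1.014954 = -0.086215
N(d₁) = 0.823488,  N(d₂) = 0.465648,  e^(−rT) = 0.775288
E₀ = V₀·N(d₁) − D·e^(−rT)·N(d₂)
   = 464.5733·0.823488 − 390.7541·0.775288·0.465648 = 241.503917
B₀ = V₀ − E₀ = 464.5733 − 241.503917 = 223.069383
e^(−λT) = (B₀·e^(rT)/D − 0.3)/(1 − 0.3) = (223.0694·1.289843/390.7541 − 0.3)/0.7 = 0.62333089
λ = −ln(0.62333089)/6.8604 = 0.068899

B0=223.0694 lambda=0.0689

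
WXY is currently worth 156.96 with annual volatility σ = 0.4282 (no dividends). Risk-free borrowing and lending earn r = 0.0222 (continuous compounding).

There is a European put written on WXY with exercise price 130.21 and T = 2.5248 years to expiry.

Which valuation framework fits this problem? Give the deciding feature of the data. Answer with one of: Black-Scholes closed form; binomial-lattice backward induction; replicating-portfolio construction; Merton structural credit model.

framework: Black-Scholes closed form

Key observation: the instrument is a plain European put (strike 130.21) on a lognormal asset; the exact continuous-time formula applies directly.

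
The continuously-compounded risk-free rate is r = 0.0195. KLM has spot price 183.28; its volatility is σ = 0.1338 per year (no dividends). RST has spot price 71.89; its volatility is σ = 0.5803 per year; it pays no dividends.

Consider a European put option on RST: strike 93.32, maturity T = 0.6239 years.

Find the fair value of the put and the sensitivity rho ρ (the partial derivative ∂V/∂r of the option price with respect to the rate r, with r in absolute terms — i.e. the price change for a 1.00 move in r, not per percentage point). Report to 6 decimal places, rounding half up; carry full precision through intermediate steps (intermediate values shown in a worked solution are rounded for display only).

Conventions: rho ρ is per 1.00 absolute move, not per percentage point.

σ√T = 0.5803·√0.6239 = 0.458364
d₁ = (ln(S/K) + (r+σ²/2)T) / (σ√T) = (ln(71.89/93.32) + (0.0195+0.5803²/2)·0.6239) / 0.458364 = (-0.260897 + 0.117215) / 0.458364 = -0.313469
d₂ = d₁ − σ√T = -0.313469 − 0.458364 = -0.771832
e^{−rT} = 0.987908
N(−d₁) = 0.623038,  N(−d₂) = 0.779893
Put price V = K·e^{−rT}·N(−d₂) − S·N(−d₁) = 71.899550 − 44.790182 = 27.109368
ρ = −K·T·e^{−rT}·N(−d₂) = -44.858129

price = 27.109368
ρ = -44.858129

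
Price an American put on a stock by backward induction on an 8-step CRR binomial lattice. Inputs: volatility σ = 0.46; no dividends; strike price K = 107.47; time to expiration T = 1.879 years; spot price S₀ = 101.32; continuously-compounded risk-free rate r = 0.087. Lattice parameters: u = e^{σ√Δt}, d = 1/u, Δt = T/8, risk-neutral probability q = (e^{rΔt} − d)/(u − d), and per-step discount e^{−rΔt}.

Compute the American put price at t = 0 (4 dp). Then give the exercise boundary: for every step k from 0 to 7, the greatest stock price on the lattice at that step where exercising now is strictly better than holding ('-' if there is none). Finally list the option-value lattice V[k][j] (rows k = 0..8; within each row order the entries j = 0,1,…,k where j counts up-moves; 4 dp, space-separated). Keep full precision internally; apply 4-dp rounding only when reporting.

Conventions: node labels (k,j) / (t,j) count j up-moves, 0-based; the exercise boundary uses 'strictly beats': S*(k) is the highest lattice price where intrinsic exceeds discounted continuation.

price = 21.8871
boundary = - - 64.8720 51.9085 64.8720 51.9085 64.8720 81.0730
tree:
21.8871
31.0080 13.3311
42.5980 20.2703 6.6819
55.5615 29.9191 11.0977 2.3748
65.9345 42.5980 18.0040 4.3887 0.3822
74.2347 55.5615 28.3098 8.0534 0.7654 0.0000
80.8761 65.9345 42.5980 14.6548 1.5331 0.0000 0.0000
86.1905 74.2347 55.5615 26.3970 3.0706 0.0000 0.0000 0.0000
90.4428 80.8761 65.9345 42.5980 6.1500 0.0000 0.0000 0.0000 0.0000

Δt=0.23488, u=1.24974, d=0.80017, q=0.49042, disc=e^(-rΔt)=0.97977
k=8 terminal: V=max(K-S,0) → 90.4428 80.8761 65.9345 42.5980 6.1500 0.0000 0.0000 0.0000 0.0000
k=7: j=0 S=21.2795 intr=86.1905 cont=84.0167 V=86.1905[EX]; j=1 S=33.2353 intr=74.2347 cont=72.0609 V=74.2347[EX]; j=2 S=51.9085 intr=55.5615 cont=53.3878 V=55.5615[EX]; j=3 S=81.0730 intr=26.3970 cont=24.2232 V=26.3970[EX]; j=4 S=126.6235 intr=0.0000 cont=3.0706 V=3.0706[hold]; j=5 S=197.7662 intr=0.0000 cont=0.0000 V=0.0000[hold]; j=6 S=308.8802 intr=0.0000 cont=0.0000 V=0.0000[hold]; j=7 S=482.4231 intr=0.0000 cont=0.0000 V=0.0000[hold]  S*(7)=81.0730
k=6: j=0 S=26.5939 intr=80.8761 cont=78.7024 V=80.8761[EX]; j=1 S=41.5355 intr=65.9345 cont=63.7608 V=65.9345[EX]; j=2 S=64.8720 intr=42.5980 cont=40.4242 V=42.5980[EX]; j=3 S=101.3200 intr=6.1500 cont=14.6548 V=14.6548[hold]; j=4 S=158.2462 intr=0.0000 cont=1.5331 V=1.5331[hold]; j=5 S=247.1560 intr=0.0000 cont=0.0000 V=0.0000[hold]; j=6 S=386.0194 intr=0.0000 cont=0.0000 V=0.0000[hold]  S*(6)=64.8720
k=5: j=0 S=33.2353 intr=74.2347 cont=72.0609 V=74.2347[EX]; j=1 S=51.9085 intr=55.5615 cont=53.3878 V=55.5615[EX]; j=2 S=81.0730 intr=26.3970 cont=28.3098 V=28.3098[hold]; j=3 S=126.6235 intr=0.0000 cont=8.0534 V=8.0534[hold]; j=4 S=197.7662 intr=0.0000 cont=0.7654 V=0.7654[hold]; j=5 S=308.8802 intr=0.0000 cont=0.0000 V=0.0000[hold]  S*(5)=51.9085
k=4: j=0 S=41.5355 intr=65.9345 cont=63.7608 V=65.9345[EX]; j=1 S=64.8720 intr=42.5980 cont=41.3433 V=42.5980[EX]; j=2 S=101.3200 intr=6.1500 cont=18.0040 V=18.0040[hold]; j=3 S=158.2462 intr=0.0000 cont=4.3887 V=4.3887[hold]; j=4 S=247.1560 intr=0.0000 cont=0.3822 V=0.3822[hold]  S*(4)=64.8720
k=3: j=0 S=51.9085 intr=55.5615 cont=53.3878 V=55.5615[EX]; j=1 S=81.0730 intr=26.3970 cont=29.9191 V=29.9191[hold]; j=2 S=126.6235 intr=0.0000 cont=11.0977 V=11.0977[hold]; j=3 S=197.7662 intr=0.0000 cont=2.3748 V=2.3748[hold]  S*(3)=51.9085
k=2: j=0 S=64.8720 intr=42.5980 cont=42.1166 V=42.5980[EX]; j=1 S=101.3200 intr=6.1500 cont=20.2703 V=20.2703[hold]; j=2 S=158.2462 intr=0.0000 cont=6.6819 V=6.6819[hold]  S*(2)=64.8720
k=1: j=0 S=81.0730 intr=26.3970 cont=31.0080 V=31.0080[hold]; j=1 S=126.6235 intr=0.0000 cont=13.3311 V=13.3311[hold]  S*(1)=-
k=0: j=0 S=101.3200 intr=6.1500 cont=21.8871 V=21.8871[hold]  S*(0)=-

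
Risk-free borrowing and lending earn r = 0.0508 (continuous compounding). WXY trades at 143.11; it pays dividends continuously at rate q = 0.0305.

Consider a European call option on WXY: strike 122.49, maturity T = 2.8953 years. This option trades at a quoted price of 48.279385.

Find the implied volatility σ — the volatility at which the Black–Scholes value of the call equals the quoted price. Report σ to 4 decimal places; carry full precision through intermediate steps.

At σ = 0.4366 the Black–Scholes value reproduces the quote:
σ√T = 0.4366·√2.8953 = 0.742900
d₁ = (ln(S/K) + (r−q+σ²/2)T) / (σ√T) = (ln(143.11/122.49) + (0.0508−0.0305+0.4366²/2)·2.8953) / 0.742900 = (0.155584 + 0.334725) / 0.742900 = 0.659993
d₂ = d₁ − σ√T = 0.659993 − 0.742900 = -0.082907
e^{−rT} = 0.863224
e^{−qT} = 0.915480
N(d₁) = 0.745371,  N(d₂) = 0.466963
V = S·e^{−qT}·N(d₁) − K·e^{−rT}·N(d₂) = 97.654292 − 49.374907 = 48.279385 (equal to the quote); since ∂V/∂σ > 0 for all σ, the implied volatility is unique

sigma = 0.4366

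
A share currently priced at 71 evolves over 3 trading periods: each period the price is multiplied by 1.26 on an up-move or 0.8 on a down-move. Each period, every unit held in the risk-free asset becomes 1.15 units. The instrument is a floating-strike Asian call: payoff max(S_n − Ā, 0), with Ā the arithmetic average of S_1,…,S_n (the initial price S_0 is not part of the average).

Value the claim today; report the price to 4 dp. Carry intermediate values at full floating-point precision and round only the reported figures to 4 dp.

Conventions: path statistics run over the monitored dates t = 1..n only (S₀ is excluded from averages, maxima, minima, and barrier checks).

price = 10.1848

With p* = (R−d)/(u−d) = 0.7609, sum probability × payoff across the paths and divide by R^3.
Enumerate all 2^3 = 8 price paths (U = up ×1.26, D = down ×0.8); each path with k up-moves has probability p*^k·(1−p*)^(3−k).
DDD: Ā=46.1973, payoff=0.0000, prob=0.013674
UDD: Ā=72.7608, payoff=0.0000, prob=0.043509
DUD: Ā=61.8741, payoff=0.0000, prob=0.043509
UUD: Ā=97.4518, payoff=0.0000, prob=0.138438
DDU: Ā=53.1648, payoff=4.0896, prob=0.043509
UDU: Ā=83.7346, payoff=6.4411, prob=0.138438
DUU: Ā=72.8479, payoff=17.3278, prob=0.138438
UUU: Ā=114.7354, payoff=27.2913, prob=0.440485
Price = Σ prob·payoff / R^3 = 15.489833 / 1.520875 = 10.1848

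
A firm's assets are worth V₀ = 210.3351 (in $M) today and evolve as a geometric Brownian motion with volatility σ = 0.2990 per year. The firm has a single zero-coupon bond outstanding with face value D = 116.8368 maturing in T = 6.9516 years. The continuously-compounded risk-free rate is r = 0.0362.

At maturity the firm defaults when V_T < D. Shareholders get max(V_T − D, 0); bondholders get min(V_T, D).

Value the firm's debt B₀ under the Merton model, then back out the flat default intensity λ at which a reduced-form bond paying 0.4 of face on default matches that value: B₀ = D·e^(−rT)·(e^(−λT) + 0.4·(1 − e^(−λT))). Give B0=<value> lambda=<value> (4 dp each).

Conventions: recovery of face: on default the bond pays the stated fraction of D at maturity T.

Work the structural quantities from V₀ = 210.3351 against face 116.8368:
d₁ = [ln(V₀/D) + (r + σ²/2)T] / (σ√T)
   = [ln(210.3351/116.8368) + (0.0362 + 0.5·0.2990²)·6.9516] / (0.2990·√6.9516)
   = [0.587924 + 0.562388] / 0.788340 = 1.459157
d₂ = d₁ − σ√T = 1.459157 − 0.788340 = 0.670817
N(d₁) = 0.927739,  N(d₂) = 0.748831,  e^(−rT) = 0.777518
E₀ = V₀·N(d₁) − D·e^(−rT)·N(d₂)
   = 210.3351·0.927739 − 116.8368·0.777518·0.748831 = 127.110167
B₀ = V₀ − E₀ = 210.3351 − 127.110167 = 83.224933
e^(−λT) = (B₀·e^(rT)/D − 0.4)/(1 − 0.4) = (83.2249·1.286143/116.8368 − 0.4)/0.6 = 0.86023715
λ = −ln(0.86023715)/6.9516 = 0.021656

B0=83.2249 lambda=0.0217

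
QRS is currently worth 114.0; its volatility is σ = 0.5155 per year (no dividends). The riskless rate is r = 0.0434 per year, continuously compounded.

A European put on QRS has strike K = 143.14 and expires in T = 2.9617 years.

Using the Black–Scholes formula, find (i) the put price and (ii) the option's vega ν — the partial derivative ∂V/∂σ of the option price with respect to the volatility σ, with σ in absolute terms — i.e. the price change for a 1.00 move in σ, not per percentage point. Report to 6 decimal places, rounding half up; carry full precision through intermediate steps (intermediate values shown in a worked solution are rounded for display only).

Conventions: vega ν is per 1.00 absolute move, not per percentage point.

price = 47.273421
ν = 74.074202

σ√T = 0.5155·√2.9617 = 0.887154
d₁ = (ln(S/K) + (r+σ²/2)T) / (σ√T) = (ln(114.0/143.14) + (0.0434+0.5155²/2)·2.9617) / 0.887154 = (-0.227625 + 0.522059) / 0.887154 = 0.331886
d₂ = d₁ − σ√T = 0.331886 − 0.887154 = -0.555268
e^{−rT} = 0.879380
N(−d₁) = 0.369988,  N(−d₂) = 0.710644
Put price V = K·e^{−rT}·N(−d₂) − S·N(−d₁) = 89.451997 − 42.178576 = 47.273421
φ(d₁) = (1/√(2π))·e^{−d₁²/2} = 0.377565
ν = S·φ(d₁)·√T = 74.074202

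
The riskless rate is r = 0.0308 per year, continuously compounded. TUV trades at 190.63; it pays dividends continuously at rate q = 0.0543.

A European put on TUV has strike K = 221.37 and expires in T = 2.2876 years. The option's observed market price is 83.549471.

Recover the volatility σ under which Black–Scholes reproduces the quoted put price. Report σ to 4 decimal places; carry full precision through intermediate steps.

sigma = 0.5747

At σ = 0.5747 the Black–Scholes value reproduces the quote:
σ√T = 0.5747·√2.2876 = 0.869223
d₁ = (ln(S/K) + (r−q+σ²/2)T) / (σ√T) = (ln(190.63/221.37) + (0.0308−0.0543+0.5747²/2)·2.2876) / 0.869223 = (-0.149501 + 0.324016) / 0.869223 = 0.200771
d₂ = d₁ − σ√T = 0.200771 − 0.869223 = -0.668452
e^{−rT} = 0.931967
e^{−qT} = 0.883188
N(−d₁) = 0.420439,  N(−d₂) = 0.748078
V = K·e^{−rT}·N(−d₂) − S·e^{−qT}·N(−d₁) = 154.335493 − 70.786022 = 83.549471 (the observed quote) — the price is monotone increasing in volatility, hence this σ is the only solution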